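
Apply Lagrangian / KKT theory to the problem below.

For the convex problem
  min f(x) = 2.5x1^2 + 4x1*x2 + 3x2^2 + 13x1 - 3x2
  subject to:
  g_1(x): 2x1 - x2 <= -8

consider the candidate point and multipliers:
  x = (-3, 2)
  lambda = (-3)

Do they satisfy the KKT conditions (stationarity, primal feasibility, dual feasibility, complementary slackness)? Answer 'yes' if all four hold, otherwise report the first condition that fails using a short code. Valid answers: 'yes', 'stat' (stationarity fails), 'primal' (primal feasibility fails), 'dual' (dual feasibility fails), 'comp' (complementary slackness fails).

Gradient of f: grad f(x) = Q x + c = (6, -3)
Constraint values g_i(x) = a_i^T x - b_i:
  g_1((-3, 2)) = 0
Stationarity residual: grad f(x) + sum_i lambda_i a_i = (0, 0)
  -> stationarity OK
Primal feasibility (all g_i <= 0): OK
Dual feasibility (all lambda_i >= 0): FAILS
Complementary slackness (lambda_i * g_i(x) = 0 for all i): OK

Verdict: the first failing condition is dual_feasibility -> dual.

dual


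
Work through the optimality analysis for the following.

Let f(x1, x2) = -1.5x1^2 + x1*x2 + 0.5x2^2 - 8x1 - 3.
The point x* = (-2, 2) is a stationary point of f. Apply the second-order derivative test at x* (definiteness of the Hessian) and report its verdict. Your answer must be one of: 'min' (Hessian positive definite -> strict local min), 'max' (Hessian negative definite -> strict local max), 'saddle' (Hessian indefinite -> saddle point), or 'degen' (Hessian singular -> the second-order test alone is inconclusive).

Compute the Hessian H = grad^2 f:
  H = [[-3, 1], [1, 1]]
Verify stationarity: grad f(x*) = H x* + g = (0, 0).
Eigenvalues of H: -3.2361, 1.2361.
Eigenvalues have mixed signs, so H is indefinite -> x* is a saddle point.

saddle


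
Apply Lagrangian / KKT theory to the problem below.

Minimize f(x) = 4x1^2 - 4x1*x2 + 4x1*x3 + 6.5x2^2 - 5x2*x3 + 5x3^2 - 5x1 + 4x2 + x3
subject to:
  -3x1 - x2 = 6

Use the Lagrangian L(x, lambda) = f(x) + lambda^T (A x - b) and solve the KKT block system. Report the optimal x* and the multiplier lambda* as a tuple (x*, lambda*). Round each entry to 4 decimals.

Form the Lagrangian:
  L(x, lambda) = (1/2) x^T Q x + c^T x + lambda^T (A x - b)
Stationarity (grad_x L = 0): Q x + c + A^T lambda = 0.
Primal feasibility: A x = b.

This gives the KKT block system:
  [ Q   A^T ] [ x     ]   [-c ]
  [ A    0  ] [ lambda ] = [ b ]

Solving the linear system:
  x*      = (-1.6129, -1.1612, -0.0354)
  lambda* = (-4.4668)
  f(x*)   = 15.0926

x* = (-1.6129, -1.1612, -0.0354), lambda* = (-4.4668)


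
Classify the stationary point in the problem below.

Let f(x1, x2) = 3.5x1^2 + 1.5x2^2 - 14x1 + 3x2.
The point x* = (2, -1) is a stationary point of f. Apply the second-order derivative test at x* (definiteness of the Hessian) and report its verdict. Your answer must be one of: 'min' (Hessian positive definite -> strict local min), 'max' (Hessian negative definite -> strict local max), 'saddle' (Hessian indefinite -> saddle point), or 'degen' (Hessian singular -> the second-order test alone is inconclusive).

Compute the Hessian H = grad^2 f:
  H = [[7, 0], [0, 3]]
Verify stationarity: grad f(x*) = H x* + g = (0, 0).
Eigenvalues of H: 3, 7.
Both eigenvalues > 0, so H is positive definite -> x* is a strict local min.

min


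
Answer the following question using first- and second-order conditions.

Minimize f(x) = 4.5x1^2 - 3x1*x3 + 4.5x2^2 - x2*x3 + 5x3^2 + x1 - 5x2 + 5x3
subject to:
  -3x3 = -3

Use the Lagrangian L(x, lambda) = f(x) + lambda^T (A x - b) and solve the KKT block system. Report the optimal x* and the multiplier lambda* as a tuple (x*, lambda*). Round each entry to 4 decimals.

Form the Lagrangian:
  L(x, lambda) = (1/2) x^T Q x + c^T x + lambda^T (A x - b)
Stationarity (grad_x L = 0): Q x + c + A^T lambda = 0.
Primal feasibility: A x = b.

This gives the KKT block system:
  [ Q   A^T ] [ x     ]   [-c ]
  [ A    0  ] [ lambda ] = [ b ]

Solving the linear system:
  x*      = (0.2222, 0.6667, 1)
  lambda* = (4.5556)
  f(x*)   = 7.7778

x* = (0.2222, 0.6667, 1), lambda* = (4.5556)


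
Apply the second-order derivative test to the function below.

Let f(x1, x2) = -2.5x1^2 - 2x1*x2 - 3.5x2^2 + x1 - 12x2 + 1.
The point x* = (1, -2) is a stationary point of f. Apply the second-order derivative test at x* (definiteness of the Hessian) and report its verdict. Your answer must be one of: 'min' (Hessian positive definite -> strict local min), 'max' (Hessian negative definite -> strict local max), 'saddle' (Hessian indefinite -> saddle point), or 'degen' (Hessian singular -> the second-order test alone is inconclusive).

Compute the Hessian H = grad^2 f:
  H = [[-5, -2], [-2, -7]]
Verify stationarity: grad f(x*) = H x* + g = (0, 0).
Eigenvalues of H: -8.2361, -3.7639.
Both eigenvalues < 0, so H is negative definite -> x* is a strict local max.

max


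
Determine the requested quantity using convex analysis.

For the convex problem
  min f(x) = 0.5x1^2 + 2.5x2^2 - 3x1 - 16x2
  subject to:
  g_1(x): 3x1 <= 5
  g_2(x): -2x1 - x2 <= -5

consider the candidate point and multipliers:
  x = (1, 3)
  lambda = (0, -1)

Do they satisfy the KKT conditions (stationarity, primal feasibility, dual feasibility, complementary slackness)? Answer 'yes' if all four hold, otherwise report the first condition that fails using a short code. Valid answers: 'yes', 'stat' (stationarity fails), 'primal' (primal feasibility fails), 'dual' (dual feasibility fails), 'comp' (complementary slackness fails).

Gradient of f: grad f(x) = Q x + c = (-2, -1)
Constraint values g_i(x) = a_i^T x - b_i:
  g_1((1, 3)) = -2
  g_2((1, 3)) = 0
Stationarity residual: grad f(x) + sum_i lambda_i a_i = (0, 0)
  -> stationarity OK
Primal feasibility (all g_i <= 0): OK
Dual feasibility (all lambda_i >= 0): FAILS
Complementary slackness (lambda_i * g_i(x) = 0 for all i): OK

Verdict: the first failing condition is dual_feasibility -> dual.

dual


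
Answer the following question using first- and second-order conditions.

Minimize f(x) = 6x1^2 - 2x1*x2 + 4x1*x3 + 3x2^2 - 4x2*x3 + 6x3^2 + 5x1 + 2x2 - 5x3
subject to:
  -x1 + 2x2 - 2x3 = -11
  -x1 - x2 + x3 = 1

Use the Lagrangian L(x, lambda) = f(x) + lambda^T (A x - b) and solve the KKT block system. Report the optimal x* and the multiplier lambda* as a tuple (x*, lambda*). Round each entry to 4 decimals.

Form the Lagrangian:
  L(x, lambda) = (1/2) x^T Q x + c^T x + lambda^T (A x - b)
Stationarity (grad_x L = 0): Q x + c + A^T lambda = 0.
Primal feasibility: A x = b.

This gives the KKT block system:
  [ Q   A^T ] [ x     ]   [-c ]
  [ A    0  ] [ lambda ] = [ b ]

Solving the linear system:
  x*      = (3, -3.5, 0.5)
  lambda* = (25.6667, 24.3333)
  f(x*)   = 131.75

x* = (3, -3.5, 0.5), lambda* = (25.6667, 24.3333)


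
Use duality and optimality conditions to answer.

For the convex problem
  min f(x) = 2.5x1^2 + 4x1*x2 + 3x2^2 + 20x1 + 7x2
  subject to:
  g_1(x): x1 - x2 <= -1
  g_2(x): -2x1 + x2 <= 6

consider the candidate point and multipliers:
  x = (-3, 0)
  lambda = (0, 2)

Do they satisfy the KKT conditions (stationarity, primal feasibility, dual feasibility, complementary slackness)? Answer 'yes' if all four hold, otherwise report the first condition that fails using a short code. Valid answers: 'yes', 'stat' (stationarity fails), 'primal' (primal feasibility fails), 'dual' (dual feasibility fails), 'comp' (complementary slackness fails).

Gradient of f: grad f(x) = Q x + c = (5, -5)
Constraint values g_i(x) = a_i^T x - b_i:
  g_1((-3, 0)) = -2
  g_2((-3, 0)) = 0
Stationarity residual: grad f(x) + sum_i lambda_i a_i = (1, -3)
  -> stationarity FAILS
Primal feasibility (all g_i <= 0): OK
Dual feasibility (all lambda_i >= 0): OK
Complementary slackness (lambda_i * g_i(x) = 0 for all i): OK

Verdict: the first failing condition is stationarity -> stat.

stat


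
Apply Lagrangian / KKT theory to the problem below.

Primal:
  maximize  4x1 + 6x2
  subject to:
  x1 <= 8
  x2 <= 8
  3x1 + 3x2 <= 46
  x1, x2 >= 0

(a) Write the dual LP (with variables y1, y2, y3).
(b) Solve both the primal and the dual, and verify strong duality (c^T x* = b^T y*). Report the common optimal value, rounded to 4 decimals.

The standard primal-dual pair for 'max c^T x s.t. A x <= b, x >= 0' is:
  Dual:  min b^T y  s.t.  A^T y >= c,  y >= 0.

So the dual LP is:
  minimize  8y1 + 8y2 + 46y3
  subject to:
    y1 + 3y3 >= 4
    y2 + 3y3 >= 6
    y1, y2, y3 >= 0

Solving the primal: x* = (7.3333, 8).
  primal value c^T x* = 77.3333.
Solving the dual: y* = (0, 2, 1.3333).
  dual value b^T y* = 77.3333.
Strong duality: c^T x* = b^T y*. Confirmed.

77.3333


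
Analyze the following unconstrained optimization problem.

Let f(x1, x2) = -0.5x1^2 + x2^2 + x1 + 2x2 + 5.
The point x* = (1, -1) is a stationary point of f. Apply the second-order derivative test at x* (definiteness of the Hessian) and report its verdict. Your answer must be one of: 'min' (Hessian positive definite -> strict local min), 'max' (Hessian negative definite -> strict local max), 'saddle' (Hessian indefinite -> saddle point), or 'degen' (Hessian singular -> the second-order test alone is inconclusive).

Compute the Hessian H = grad^2 f:
  H = [[-1, 0], [0, 2]]
Verify stationarity: grad f(x*) = H x* + g = (0, 0).
Eigenvalues of H: -1, 2.
Eigenvalues have mixed signs, so H is indefinite -> x* is a saddle point.

saddle


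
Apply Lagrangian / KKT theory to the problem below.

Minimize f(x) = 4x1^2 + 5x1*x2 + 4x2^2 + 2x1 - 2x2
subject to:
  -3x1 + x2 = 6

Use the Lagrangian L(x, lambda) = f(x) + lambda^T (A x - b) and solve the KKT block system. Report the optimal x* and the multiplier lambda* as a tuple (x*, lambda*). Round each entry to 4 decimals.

Form the Lagrangian:
  L(x, lambda) = (1/2) x^T Q x + c^T x + lambda^T (A x - b)
Stationarity (grad_x L = 0): Q x + c + A^T lambda = 0.
Primal feasibility: A x = b.

This gives the KKT block system:
  [ Q   A^T ] [ x     ]   [-c ]
  [ A    0  ] [ lambda ] = [ b ]

Solving the linear system:
  x*      = (-1.5455, 1.3636)
  lambda* = (-1.1818)
  f(x*)   = 0.6364

x* = (-1.5455, 1.3636), lambda* = (-1.1818)


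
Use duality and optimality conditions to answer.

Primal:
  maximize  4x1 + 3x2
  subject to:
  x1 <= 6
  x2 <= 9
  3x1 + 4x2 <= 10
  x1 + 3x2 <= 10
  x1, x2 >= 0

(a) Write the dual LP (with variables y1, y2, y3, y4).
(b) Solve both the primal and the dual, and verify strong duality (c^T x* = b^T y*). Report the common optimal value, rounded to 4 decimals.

The standard primal-dual pair for 'max c^T x s.t. A x <= b, x >= 0' is:
  Dual:  min b^T y  s.t.  A^T y >= c,  y >= 0.

So the dual LP is:
  minimize  6y1 + 9y2 + 10y3 + 10y4
  subject to:
    y1 + 3y3 + y4 >= 4
    y2 + 4y3 + 3y4 >= 3
    y1, y2, y3, y4 >= 0

Solving the primal: x* = (3.3333, 0).
  primal value c^T x* = 13.3333.
Solving the dual: y* = (0, 0, 1.3333, 0).
  dual value b^T y* = 13.3333.
Strong duality: c^T x* = b^T y*. Confirmed.

13.3333


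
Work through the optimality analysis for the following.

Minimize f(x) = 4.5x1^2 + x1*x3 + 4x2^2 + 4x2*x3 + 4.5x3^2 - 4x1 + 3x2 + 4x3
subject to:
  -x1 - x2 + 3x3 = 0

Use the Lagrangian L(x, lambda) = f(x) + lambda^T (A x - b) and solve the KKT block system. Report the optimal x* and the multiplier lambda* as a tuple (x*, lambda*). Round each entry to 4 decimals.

Form the Lagrangian:
  L(x, lambda) = (1/2) x^T Q x + c^T x + lambda^T (A x - b)
Stationarity (grad_x L = 0): Q x + c + A^T lambda = 0.
Primal feasibility: A x = b.

This gives the KKT block system:
  [ Q   A^T ] [ x     ]   [-c ]
  [ A    0  ] [ lambda ] = [ b ]

Solving the linear system:
  x*      = (0.3636, -0.4545, -0.0303)
  lambda* = (-0.7576)
  f(x*)   = -1.4697

x* = (0.3636, -0.4545, -0.0303), lambda* = (-0.7576)


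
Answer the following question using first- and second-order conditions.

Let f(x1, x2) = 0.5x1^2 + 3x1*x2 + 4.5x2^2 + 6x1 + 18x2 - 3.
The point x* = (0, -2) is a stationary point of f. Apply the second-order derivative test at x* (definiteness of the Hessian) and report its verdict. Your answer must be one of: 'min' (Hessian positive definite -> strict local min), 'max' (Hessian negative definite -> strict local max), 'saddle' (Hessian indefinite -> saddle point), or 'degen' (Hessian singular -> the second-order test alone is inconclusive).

Compute the Hessian H = grad^2 f:
  H = [[1, 3], [3, 9]]
Verify stationarity: grad f(x*) = H x* + g = (0, 0).
Eigenvalues of H: 0, 10.
H has a zero eigenvalue (singular; positive semidefinite but not definite), so H is neither positive definite, negative definite, nor indefinite. The second-order test alone is inconclusive -> degen.
(Indeed, f is constant along the null direction of H through x*, so x* is not a strict local extremum.)

degen


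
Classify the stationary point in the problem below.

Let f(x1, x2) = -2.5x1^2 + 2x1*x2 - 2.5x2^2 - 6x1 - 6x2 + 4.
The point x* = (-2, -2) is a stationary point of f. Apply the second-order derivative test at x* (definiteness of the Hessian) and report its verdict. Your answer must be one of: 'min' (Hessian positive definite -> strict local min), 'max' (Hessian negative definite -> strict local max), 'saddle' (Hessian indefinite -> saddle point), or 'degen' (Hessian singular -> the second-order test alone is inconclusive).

Compute the Hessian H = grad^2 f:
  H = [[-5, 2], [2, -5]]
Verify stationarity: grad f(x*) = H x* + g = (0, 0).
Eigenvalues of H: -7, -3.
Both eigenvalues < 0, so H is negative definite -> x* is a strict local max.

max


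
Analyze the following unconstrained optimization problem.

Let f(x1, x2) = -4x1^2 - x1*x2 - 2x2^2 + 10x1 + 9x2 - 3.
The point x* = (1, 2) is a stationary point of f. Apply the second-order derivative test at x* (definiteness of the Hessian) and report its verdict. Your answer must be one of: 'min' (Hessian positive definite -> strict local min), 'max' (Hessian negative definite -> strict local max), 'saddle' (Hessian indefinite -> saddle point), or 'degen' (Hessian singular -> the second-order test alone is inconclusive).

Compute the Hessian H = grad^2 f:
  H = [[-8, -1], [-1, -4]]
Verify stationarity: grad f(x*) = H x* + g = (0, 0).
Eigenvalues of H: -8.2361, -3.7639.
Both eigenvalues < 0, so H is negative definite -> x* is a strict local max.

max


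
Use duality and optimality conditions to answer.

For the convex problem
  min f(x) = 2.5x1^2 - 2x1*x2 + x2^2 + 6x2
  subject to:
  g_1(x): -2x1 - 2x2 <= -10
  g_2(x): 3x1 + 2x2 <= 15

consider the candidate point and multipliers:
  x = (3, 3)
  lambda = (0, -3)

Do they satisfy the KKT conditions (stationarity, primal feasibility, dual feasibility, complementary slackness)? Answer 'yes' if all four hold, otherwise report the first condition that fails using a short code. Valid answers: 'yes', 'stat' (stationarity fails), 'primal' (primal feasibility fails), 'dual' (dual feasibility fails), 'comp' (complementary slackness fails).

Gradient of f: grad f(x) = Q x + c = (9, 6)
Constraint values g_i(x) = a_i^T x - b_i:
  g_1((3, 3)) = -2
  g_2((3, 3)) = 0
Stationarity residual: grad f(x) + sum_i lambda_i a_i = (0, 0)
  -> stationarity OK
Primal feasibility (all g_i <= 0): OK
Dual feasibility (all lambda_i >= 0): FAILS
Complementary slackness (lambda_i * g_i(x) = 0 for all i): OK

Verdict: the first failing condition is dual_feasibility -> dual.

dual


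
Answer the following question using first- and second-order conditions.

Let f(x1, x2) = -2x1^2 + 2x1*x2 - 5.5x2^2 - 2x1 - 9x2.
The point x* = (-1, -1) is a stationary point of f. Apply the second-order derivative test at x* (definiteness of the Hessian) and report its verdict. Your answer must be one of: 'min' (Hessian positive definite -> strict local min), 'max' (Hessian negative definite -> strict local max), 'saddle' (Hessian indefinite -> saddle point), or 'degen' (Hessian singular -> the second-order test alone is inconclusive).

Compute the Hessian H = grad^2 f:
  H = [[-4, 2], [2, -11]]
Verify stationarity: grad f(x*) = H x* + g = (0, 0).
Eigenvalues of H: -11.5311, -3.4689.
Both eigenvalues < 0, so H is negative definite -> x* is a strict local max.

max


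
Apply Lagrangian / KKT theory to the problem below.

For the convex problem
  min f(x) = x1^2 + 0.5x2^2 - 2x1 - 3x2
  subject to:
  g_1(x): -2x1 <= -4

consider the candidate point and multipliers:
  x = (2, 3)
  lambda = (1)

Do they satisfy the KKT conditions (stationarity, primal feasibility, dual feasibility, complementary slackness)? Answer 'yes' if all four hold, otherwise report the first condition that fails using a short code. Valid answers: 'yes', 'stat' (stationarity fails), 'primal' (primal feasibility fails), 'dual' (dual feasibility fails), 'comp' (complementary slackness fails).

Gradient of f: grad f(x) = Q x + c = (2, 0)
Constraint values g_i(x) = a_i^T x - b_i:
  g_1((2, 3)) = 0
Stationarity residual: grad f(x) + sum_i lambda_i a_i = (0, 0)
  -> stationarity OK
Primal feasibility (all g_i <= 0): OK
Dual feasibility (all lambda_i >= 0): OK
Complementary slackness (lambda_i * g_i(x) = 0 for all i): OK

Verdict: yes, KKT holds.

yes


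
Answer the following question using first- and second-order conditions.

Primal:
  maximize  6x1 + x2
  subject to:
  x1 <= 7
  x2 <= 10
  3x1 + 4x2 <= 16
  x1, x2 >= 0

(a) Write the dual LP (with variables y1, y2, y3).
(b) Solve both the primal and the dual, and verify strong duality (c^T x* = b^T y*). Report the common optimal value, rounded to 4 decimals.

The standard primal-dual pair for 'max c^T x s.t. A x <= b, x >= 0' is:
  Dual:  min b^T y  s.t.  A^T y >= c,  y >= 0.

So the dual LP is:
  minimize  7y1 + 10y2 + 16y3
  subject to:
    y1 + 3y3 >= 6
    y2 + 4y3 >= 1
    y1, y2, y3 >= 0

Solving the primal: x* = (5.3333, 0).
  primal value c^T x* = 32.
Solving the dual: y* = (0, 0, 2).
  dual value b^T y* = 32.
Strong duality: c^T x* = b^T y*. Confirmed.

32


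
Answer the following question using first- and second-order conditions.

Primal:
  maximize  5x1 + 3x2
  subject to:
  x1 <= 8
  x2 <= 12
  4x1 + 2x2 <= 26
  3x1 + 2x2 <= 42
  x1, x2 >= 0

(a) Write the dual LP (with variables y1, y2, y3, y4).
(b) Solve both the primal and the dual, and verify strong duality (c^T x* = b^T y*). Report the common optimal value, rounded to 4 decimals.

The standard primal-dual pair for 'max c^T x s.t. A x <= b, x >= 0' is:
  Dual:  min b^T y  s.t.  A^T y >= c,  y >= 0.

So the dual LP is:
  minimize  8y1 + 12y2 + 26y3 + 42y4
  subject to:
    y1 + 4y3 + 3y4 >= 5
    y2 + 2y3 + 2y4 >= 3
    y1, y2, y3, y4 >= 0

Solving the primal: x* = (0.5, 12).
  primal value c^T x* = 38.5.
Solving the dual: y* = (0, 0.5, 1.25, 0).
  dual value b^T y* = 38.5.
Strong duality: c^T x* = b^T y*. Confirmed.

38.5


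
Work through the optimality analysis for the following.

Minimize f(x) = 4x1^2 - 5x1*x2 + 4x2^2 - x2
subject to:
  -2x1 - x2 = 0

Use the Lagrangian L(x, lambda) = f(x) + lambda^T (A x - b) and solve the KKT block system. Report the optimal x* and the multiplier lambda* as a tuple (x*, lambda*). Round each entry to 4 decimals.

Form the Lagrangian:
  L(x, lambda) = (1/2) x^T Q x + c^T x + lambda^T (A x - b)
Stationarity (grad_x L = 0): Q x + c + A^T lambda = 0.
Primal feasibility: A x = b.

This gives the KKT block system:
  [ Q   A^T ] [ x     ]   [-c ]
  [ A    0  ] [ lambda ] = [ b ]

Solving the linear system:
  x*      = (-0.0333, 0.0667)
  lambda* = (-0.3)
  f(x*)   = -0.0333

x* = (-0.0333, 0.0667), lambda* = (-0.3)


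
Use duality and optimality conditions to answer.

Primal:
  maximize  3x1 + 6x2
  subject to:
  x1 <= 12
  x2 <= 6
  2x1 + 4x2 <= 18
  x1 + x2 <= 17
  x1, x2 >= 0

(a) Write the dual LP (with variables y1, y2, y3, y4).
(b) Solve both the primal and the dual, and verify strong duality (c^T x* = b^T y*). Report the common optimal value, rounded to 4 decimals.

The standard primal-dual pair for 'max c^T x s.t. A x <= b, x >= 0' is:
  Dual:  min b^T y  s.t.  A^T y >= c,  y >= 0.

So the dual LP is:
  minimize  12y1 + 6y2 + 18y3 + 17y4
  subject to:
    y1 + 2y3 + y4 >= 3
    y2 + 4y3 + y4 >= 6
    y1, y2, y3, y4 >= 0

Solving the primal: x* = (9, 0).
  primal value c^T x* = 27.
Solving the dual: y* = (0, 0, 1.5, 0).
  dual value b^T y* = 27.
Strong duality: c^T x* = b^T y*. Confirmed.

27


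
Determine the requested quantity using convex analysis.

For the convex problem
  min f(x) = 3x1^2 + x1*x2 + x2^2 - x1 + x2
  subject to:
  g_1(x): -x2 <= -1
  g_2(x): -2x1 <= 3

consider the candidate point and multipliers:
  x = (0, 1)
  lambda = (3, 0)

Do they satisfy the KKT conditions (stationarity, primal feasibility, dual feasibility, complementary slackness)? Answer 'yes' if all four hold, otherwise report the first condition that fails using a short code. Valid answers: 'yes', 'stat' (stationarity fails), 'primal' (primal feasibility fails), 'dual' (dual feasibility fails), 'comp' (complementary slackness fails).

Gradient of f: grad f(x) = Q x + c = (0, 3)
Constraint values g_i(x) = a_i^T x - b_i:
  g_1((0, 1)) = 0
  g_2((0, 1)) = -3
Stationarity residual: grad f(x) + sum_i lambda_i a_i = (0, 0)
  -> stationarity OK
Primal feasibility (all g_i <= 0): OK
Dual feasibility (all lambda_i >= 0): OK
Complementary slackness (lambda_i * g_i(x) = 0 for all i): OK

Verdict: yes, KKT holds.

yes


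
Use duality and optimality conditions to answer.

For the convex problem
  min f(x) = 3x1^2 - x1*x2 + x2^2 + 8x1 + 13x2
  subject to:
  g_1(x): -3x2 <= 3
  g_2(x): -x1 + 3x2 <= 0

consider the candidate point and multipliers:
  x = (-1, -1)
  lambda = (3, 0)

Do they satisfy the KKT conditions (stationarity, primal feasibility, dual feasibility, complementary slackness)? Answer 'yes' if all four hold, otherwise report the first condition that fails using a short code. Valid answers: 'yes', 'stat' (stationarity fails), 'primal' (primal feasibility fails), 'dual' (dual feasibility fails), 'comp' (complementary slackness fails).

Gradient of f: grad f(x) = Q x + c = (3, 12)
Constraint values g_i(x) = a_i^T x - b_i:
  g_1((-1, -1)) = 0
  g_2((-1, -1)) = -2
Stationarity residual: grad f(x) + sum_i lambda_i a_i = (3, 3)
  -> stationarity FAILS
Primal feasibility (all g_i <= 0): OK
Dual feasibility (all lambda_i >= 0): OK
Complementary slackness (lambda_i * g_i(x) = 0 for all i): OK

Verdict: the first failing condition is stationarity -> stat.

stat


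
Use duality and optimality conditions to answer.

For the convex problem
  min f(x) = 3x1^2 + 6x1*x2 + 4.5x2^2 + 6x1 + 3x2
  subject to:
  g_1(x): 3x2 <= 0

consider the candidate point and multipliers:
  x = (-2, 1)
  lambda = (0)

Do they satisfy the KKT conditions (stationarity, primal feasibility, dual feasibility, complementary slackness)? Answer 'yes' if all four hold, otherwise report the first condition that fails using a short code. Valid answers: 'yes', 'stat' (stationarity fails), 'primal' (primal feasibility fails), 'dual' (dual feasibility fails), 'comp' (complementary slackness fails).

Gradient of f: grad f(x) = Q x + c = (0, 0)
Constraint values g_i(x) = a_i^T x - b_i:
  g_1((-2, 1)) = 3
Stationarity residual: grad f(x) + sum_i lambda_i a_i = (0, 0)
  -> stationarity OK
Primal feasibility (all g_i <= 0): FAILS
Dual feasibility (all lambda_i >= 0): OK
Complementary slackness (lambda_i * g_i(x) = 0 for all i): OK

Verdict: the first failing condition is primal_feasibility -> primal.

primal


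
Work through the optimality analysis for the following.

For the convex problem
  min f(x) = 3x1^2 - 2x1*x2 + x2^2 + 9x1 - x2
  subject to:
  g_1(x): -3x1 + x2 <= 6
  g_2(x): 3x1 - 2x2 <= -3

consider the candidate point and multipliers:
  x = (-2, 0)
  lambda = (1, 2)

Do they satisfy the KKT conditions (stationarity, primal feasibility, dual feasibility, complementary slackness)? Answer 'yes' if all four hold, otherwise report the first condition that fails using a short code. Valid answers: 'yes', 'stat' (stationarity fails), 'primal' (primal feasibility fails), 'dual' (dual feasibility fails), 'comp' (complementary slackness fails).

Gradient of f: grad f(x) = Q x + c = (-3, 3)
Constraint values g_i(x) = a_i^T x - b_i:
  g_1((-2, 0)) = 0
  g_2((-2, 0)) = -3
Stationarity residual: grad f(x) + sum_i lambda_i a_i = (0, 0)
  -> stationarity OK
Primal feasibility (all g_i <= 0): OK
Dual feasibility (all lambda_i >= 0): OK
Complementary slackness (lambda_i * g_i(x) = 0 for all i): FAILS

Verdict: the first failing condition is complementary_slackness -> comp.

comp


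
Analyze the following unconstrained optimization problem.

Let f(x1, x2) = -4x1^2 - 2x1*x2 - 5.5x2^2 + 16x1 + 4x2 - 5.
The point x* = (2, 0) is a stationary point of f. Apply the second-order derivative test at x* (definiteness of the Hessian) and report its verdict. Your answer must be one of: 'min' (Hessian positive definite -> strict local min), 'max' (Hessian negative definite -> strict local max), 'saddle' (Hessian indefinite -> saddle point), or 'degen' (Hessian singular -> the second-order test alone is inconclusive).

Compute the Hessian H = grad^2 f:
  H = [[-8, -2], [-2, -11]]
Verify stationarity: grad f(x*) = H x* + g = (0, 0).
Eigenvalues of H: -12, -7.
Both eigenvalues < 0, so H is negative definite -> x* is a strict local max.

max


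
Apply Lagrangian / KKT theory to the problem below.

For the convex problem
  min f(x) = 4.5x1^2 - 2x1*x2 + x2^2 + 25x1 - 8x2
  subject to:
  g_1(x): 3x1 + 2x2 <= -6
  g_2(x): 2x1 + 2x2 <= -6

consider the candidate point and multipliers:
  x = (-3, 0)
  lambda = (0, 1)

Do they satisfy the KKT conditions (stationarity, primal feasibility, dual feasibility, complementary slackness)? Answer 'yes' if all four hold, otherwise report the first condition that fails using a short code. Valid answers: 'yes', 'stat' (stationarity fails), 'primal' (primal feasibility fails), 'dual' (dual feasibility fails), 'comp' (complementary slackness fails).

Gradient of f: grad f(x) = Q x + c = (-2, -2)
Constraint values g_i(x) = a_i^T x - b_i:
  g_1((-3, 0)) = -3
  g_2((-3, 0)) = 0
Stationarity residual: grad f(x) + sum_i lambda_i a_i = (0, 0)
  -> stationarity OK
Primal feasibility (all g_i <= 0): OK
Dual feasibility (all lambda_i >= 0): OK
Complementary slackness (lambda_i * g_i(x) = 0 for all i): OK

Verdict: yes, KKT holds.

yes


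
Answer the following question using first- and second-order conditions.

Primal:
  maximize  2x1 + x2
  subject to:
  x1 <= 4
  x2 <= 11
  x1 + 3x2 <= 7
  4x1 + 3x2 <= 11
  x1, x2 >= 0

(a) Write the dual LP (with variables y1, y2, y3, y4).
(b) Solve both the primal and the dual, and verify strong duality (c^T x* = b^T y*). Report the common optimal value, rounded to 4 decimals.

The standard primal-dual pair for 'max c^T x s.t. A x <= b, x >= 0' is:
  Dual:  min b^T y  s.t.  A^T y >= c,  y >= 0.

So the dual LP is:
  minimize  4y1 + 11y2 + 7y3 + 11y4
  subject to:
    y1 + y3 + 4y4 >= 2
    y2 + 3y3 + 3y4 >= 1
    y1, y2, y3, y4 >= 0

Solving the primal: x* = (2.75, 0).
  primal value c^T x* = 5.5.
Solving the dual: y* = (0, 0, 0, 0.5).
  dual value b^T y* = 5.5.
Strong duality: c^T x* = b^T y*. Confirmed.

5.5


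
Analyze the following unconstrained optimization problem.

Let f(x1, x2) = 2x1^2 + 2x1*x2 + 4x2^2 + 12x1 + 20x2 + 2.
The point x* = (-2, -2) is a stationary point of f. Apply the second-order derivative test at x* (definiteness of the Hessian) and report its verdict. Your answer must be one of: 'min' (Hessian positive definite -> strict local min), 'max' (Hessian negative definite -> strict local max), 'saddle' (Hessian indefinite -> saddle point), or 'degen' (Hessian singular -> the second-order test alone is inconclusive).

Compute the Hessian H = grad^2 f:
  H = [[4, 2], [2, 8]]
Verify stationarity: grad f(x*) = H x* + g = (0, 0).
Eigenvalues of H: 3.1716, 8.8284.
Both eigenvalues > 0, so H is positive definite -> x* is a strict local min.

min


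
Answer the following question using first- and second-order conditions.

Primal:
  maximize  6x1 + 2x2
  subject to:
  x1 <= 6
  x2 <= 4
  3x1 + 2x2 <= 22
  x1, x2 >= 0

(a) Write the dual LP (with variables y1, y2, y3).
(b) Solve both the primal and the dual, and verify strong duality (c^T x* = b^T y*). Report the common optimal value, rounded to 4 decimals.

The standard primal-dual pair for 'max c^T x s.t. A x <= b, x >= 0' is:
  Dual:  min b^T y  s.t.  A^T y >= c,  y >= 0.

So the dual LP is:
  minimize  6y1 + 4y2 + 22y3
  subject to:
    y1 + 3y3 >= 6
    y2 + 2y3 >= 2
    y1, y2, y3 >= 0

Solving the primal: x* = (6, 2).
  primal value c^T x* = 40.
Solving the dual: y* = (3, 0, 1).
  dual value b^T y* = 40.
Strong duality: c^T x* = b^T y*. Confirmed.

40


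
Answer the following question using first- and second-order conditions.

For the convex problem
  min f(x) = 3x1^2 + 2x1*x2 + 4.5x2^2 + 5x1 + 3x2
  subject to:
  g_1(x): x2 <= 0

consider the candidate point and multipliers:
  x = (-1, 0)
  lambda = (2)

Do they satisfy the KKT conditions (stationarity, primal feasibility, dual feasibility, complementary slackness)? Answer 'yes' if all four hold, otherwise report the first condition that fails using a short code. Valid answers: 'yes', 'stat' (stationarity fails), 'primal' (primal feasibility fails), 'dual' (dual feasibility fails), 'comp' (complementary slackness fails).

Gradient of f: grad f(x) = Q x + c = (-1, 1)
Constraint values g_i(x) = a_i^T x - b_i:
  g_1((-1, 0)) = 0
Stationarity residual: grad f(x) + sum_i lambda_i a_i = (-1, 3)
  -> stationarity FAILS
Primal feasibility (all g_i <= 0): OK
Dual feasibility (all lambda_i >= 0): OK
Complementary slackness (lambda_i * g_i(x) = 0 for all i): OK

Verdict: the first failing condition is stationarity -> stat.

stat


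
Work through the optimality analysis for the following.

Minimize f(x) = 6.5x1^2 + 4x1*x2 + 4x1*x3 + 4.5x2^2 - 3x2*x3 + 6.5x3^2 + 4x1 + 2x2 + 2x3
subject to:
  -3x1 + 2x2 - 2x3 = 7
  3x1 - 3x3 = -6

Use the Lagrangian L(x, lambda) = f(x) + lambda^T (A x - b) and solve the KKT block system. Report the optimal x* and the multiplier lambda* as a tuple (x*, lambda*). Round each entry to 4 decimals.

Form the Lagrangian:
  L(x, lambda) = (1/2) x^T Q x + c^T x + lambda^T (A x - b)
Stationarity (grad_x L = 0): Q x + c + A^T lambda = 0.
Primal feasibility: A x = b.

This gives the KKT block system:
  [ Q   A^T ] [ x     ]   [-c ]
  [ A    0  ] [ lambda ] = [ b ]

Solving the linear system:
  x*      = (-1.6719, 1.3202, 0.3281)
  lambda* = (-3.105, 0.6089)
  f(x*)   = 10.9987

x* = (-1.6719, 1.3202, 0.3281), lambda* = (-3.105, 0.6089)


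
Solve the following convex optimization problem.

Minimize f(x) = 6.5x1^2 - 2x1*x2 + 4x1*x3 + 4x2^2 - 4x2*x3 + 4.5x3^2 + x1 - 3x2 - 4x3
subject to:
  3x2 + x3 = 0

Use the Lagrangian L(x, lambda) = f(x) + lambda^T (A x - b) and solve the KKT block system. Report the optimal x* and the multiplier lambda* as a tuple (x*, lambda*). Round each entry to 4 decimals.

Form the Lagrangian:
  L(x, lambda) = (1/2) x^T Q x + c^T x + lambda^T (A x - b)
Stationarity (grad_x L = 0): Q x + c + A^T lambda = 0.
Primal feasibility: A x = b.

This gives the KKT block system:
  [ Q   A^T ] [ x     ]   [-c ]
  [ A    0  ] [ lambda ] = [ b ]

Solving the linear system:
  x*      = (-0.1877, -0.1029, 0.3087)
  lambda* = (1.5609)
  f(x*)   = -0.557

x* = (-0.1877, -0.1029, 0.3087), lambda* = (1.5609)


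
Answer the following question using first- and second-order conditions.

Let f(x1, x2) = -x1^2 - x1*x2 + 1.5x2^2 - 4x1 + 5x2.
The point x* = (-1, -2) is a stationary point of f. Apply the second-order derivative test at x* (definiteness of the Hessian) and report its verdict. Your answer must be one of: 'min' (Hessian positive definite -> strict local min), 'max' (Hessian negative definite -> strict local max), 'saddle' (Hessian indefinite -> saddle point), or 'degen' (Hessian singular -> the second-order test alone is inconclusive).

Compute the Hessian H = grad^2 f:
  H = [[-2, -1], [-1, 3]]
Verify stationarity: grad f(x*) = H x* + g = (0, 0).
Eigenvalues of H: -2.1926, 3.1926.
Eigenvalues have mixed signs, so H is indefinite -> x* is a saddle point.

saddle


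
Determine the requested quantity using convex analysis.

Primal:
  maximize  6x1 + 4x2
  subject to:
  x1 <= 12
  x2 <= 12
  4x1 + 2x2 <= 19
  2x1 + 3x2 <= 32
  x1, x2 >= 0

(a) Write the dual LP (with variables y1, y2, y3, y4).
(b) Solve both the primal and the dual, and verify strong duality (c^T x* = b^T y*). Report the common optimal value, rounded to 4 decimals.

The standard primal-dual pair for 'max c^T x s.t. A x <= b, x >= 0' is:
  Dual:  min b^T y  s.t.  A^T y >= c,  y >= 0.

So the dual LP is:
  minimize  12y1 + 12y2 + 19y3 + 32y4
  subject to:
    y1 + 4y3 + 2y4 >= 6
    y2 + 2y3 + 3y4 >= 4
    y1, y2, y3, y4 >= 0

Solving the primal: x* = (0, 9.5).
  primal value c^T x* = 38.
Solving the dual: y* = (0, 0, 2, 0).
  dual value b^T y* = 38.
Strong duality: c^T x* = b^T y*. Confirmed.

38


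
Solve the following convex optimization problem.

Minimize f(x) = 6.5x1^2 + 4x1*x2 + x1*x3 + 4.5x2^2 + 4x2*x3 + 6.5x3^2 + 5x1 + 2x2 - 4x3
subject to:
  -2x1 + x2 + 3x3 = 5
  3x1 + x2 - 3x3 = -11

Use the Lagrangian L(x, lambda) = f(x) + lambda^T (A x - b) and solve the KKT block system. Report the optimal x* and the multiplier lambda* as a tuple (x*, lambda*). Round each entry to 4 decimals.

Form the Lagrangian:
  L(x, lambda) = (1/2) x^T Q x + c^T x + lambda^T (A x - b)
Stationarity (grad_x L = 0): Q x + c + A^T lambda = 0.
Primal feasibility: A x = b.

This gives the KKT block system:
  [ Q   A^T ] [ x     ]   [-c ]
  [ A    0  ] [ lambda ] = [ b ]

Solving the linear system:
  x*      = (-0.9881, -2.506, 1.8433)
  lambda* = (7.0746, 10.0582)
  f(x*)   = 28.9709

x* = (-0.9881, -2.506, 1.8433), lambda* = (7.0746, 10.0582)


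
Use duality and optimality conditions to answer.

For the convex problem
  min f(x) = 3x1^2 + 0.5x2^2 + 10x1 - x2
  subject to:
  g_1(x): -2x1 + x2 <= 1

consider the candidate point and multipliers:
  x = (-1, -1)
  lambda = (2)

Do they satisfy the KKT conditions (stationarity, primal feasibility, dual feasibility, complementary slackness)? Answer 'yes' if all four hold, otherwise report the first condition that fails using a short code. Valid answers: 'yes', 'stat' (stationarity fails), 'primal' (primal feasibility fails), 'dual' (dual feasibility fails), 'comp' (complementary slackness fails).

Gradient of f: grad f(x) = Q x + c = (4, -2)
Constraint values g_i(x) = a_i^T x - b_i:
  g_1((-1, -1)) = 0
Stationarity residual: grad f(x) + sum_i lambda_i a_i = (0, 0)
  -> stationarity OK
Primal feasibility (all g_i <= 0): OK
Dual feasibility (all lambda_i >= 0): OK
Complementary slackness (lambda_i * g_i(x) = 0 for all i): OK

Verdict: yes, KKT holds.

yes


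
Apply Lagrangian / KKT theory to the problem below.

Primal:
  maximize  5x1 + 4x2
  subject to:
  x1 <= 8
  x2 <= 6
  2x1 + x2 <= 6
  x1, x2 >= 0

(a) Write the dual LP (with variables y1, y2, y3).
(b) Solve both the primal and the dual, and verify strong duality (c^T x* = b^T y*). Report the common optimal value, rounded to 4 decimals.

The standard primal-dual pair for 'max c^T x s.t. A x <= b, x >= 0' is:
  Dual:  min b^T y  s.t.  A^T y >= c,  y >= 0.

So the dual LP is:
  minimize  8y1 + 6y2 + 6y3
  subject to:
    y1 + 2y3 >= 5
    y2 + y3 >= 4
    y1, y2, y3 >= 0

Solving the primal: x* = (0, 6).
  primal value c^T x* = 24.
Solving the dual: y* = (0, 1.5, 2.5).
  dual value b^T y* = 24.
Strong duality: c^T x* = b^T y*. Confirmed.

24


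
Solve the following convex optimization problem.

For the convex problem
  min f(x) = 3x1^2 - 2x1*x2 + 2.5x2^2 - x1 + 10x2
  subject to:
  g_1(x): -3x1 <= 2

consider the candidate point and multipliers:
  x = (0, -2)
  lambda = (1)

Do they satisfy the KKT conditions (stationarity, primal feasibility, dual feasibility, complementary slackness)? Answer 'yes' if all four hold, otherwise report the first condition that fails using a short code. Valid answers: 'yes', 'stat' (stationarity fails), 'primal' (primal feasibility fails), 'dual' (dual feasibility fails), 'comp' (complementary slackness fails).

Gradient of f: grad f(x) = Q x + c = (3, 0)
Constraint values g_i(x) = a_i^T x - b_i:
  g_1((0, -2)) = -2
Stationarity residual: grad f(x) + sum_i lambda_i a_i = (0, 0)
  -> stationarity OK
Primal feasibility (all g_i <= 0): OK
Dual feasibility (all lambda_i >= 0): OK
Complementary slackness (lambda_i * g_i(x) = 0 for all i): FAILS

Verdict: the first failing condition is complementary_slackness -> comp.

comp


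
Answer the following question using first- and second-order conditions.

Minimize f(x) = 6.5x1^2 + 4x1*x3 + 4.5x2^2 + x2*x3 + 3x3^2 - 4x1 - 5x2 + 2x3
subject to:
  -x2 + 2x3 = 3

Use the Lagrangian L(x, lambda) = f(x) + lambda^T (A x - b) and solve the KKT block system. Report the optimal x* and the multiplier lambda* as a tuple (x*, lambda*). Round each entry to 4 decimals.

Form the Lagrangian:
  L(x, lambda) = (1/2) x^T Q x + c^T x + lambda^T (A x - b)
Stationarity (grad_x L = 0): Q x + c + A^T lambda = 0.
Primal feasibility: A x = b.

This gives the KKT block system:
  [ Q   A^T ] [ x     ]   [-c ]
  [ A    0  ] [ lambda ] = [ b ]

Solving the linear system:
  x*      = (-0.1306, -0.1512, 1.4244)
  lambda* = (-4.9364)
  f(x*)   = 9.4682

x* = (-0.1306, -0.1512, 1.4244), lambda* = (-4.9364)


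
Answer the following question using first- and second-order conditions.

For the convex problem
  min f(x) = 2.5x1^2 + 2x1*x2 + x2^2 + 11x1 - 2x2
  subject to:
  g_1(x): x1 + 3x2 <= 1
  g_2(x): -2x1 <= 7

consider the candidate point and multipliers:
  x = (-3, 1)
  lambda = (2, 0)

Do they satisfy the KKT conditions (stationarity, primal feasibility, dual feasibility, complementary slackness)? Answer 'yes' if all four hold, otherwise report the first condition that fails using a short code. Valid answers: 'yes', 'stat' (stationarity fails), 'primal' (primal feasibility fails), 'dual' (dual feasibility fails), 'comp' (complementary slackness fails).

Gradient of f: grad f(x) = Q x + c = (-2, -6)
Constraint values g_i(x) = a_i^T x - b_i:
  g_1((-3, 1)) = -1
  g_2((-3, 1)) = -1
Stationarity residual: grad f(x) + sum_i lambda_i a_i = (0, 0)
  -> stationarity OK
Primal feasibility (all g_i <= 0): OK
Dual feasibility (all lambda_i >= 0): OK
Complementary slackness (lambda_i * g_i(x) = 0 for all i): FAILS

Verdict: the first failing condition is complementary_slackness -> comp.

comp


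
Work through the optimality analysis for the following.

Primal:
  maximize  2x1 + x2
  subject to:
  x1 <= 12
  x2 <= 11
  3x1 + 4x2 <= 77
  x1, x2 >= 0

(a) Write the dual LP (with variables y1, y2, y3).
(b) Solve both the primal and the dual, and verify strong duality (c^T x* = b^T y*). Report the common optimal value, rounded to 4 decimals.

The standard primal-dual pair for 'max c^T x s.t. A x <= b, x >= 0' is:
  Dual:  min b^T y  s.t.  A^T y >= c,  y >= 0.

So the dual LP is:
  minimize  12y1 + 11y2 + 77y3
  subject to:
    y1 + 3y3 >= 2
    y2 + 4y3 >= 1
    y1, y2, y3 >= 0

Solving the primal: x* = (12, 10.25).
  primal value c^T x* = 34.25.
Solving the dual: y* = (1.25, 0, 0.25).
  dual value b^T y* = 34.25.
Strong duality: c^T x* = b^T y*. Confirmed.

34.25


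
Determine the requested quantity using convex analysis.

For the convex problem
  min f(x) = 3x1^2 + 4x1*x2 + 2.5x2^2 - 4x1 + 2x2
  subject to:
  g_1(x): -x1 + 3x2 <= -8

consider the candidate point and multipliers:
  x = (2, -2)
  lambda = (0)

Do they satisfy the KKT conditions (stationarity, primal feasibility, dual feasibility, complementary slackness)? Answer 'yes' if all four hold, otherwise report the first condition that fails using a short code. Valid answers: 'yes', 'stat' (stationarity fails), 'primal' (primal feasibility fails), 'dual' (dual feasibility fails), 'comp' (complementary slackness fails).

Gradient of f: grad f(x) = Q x + c = (0, 0)
Constraint values g_i(x) = a_i^T x - b_i:
  g_1((2, -2)) = 0
Stationarity residual: grad f(x) + sum_i lambda_i a_i = (0, 0)
  -> stationarity OK
Primal feasibility (all g_i <= 0): OK
Dual feasibility (all lambda_i >= 0): OK
Complementary slackness (lambda_i * g_i(x) = 0 for all i): OK

Verdict: yes, KKT holds.

yes


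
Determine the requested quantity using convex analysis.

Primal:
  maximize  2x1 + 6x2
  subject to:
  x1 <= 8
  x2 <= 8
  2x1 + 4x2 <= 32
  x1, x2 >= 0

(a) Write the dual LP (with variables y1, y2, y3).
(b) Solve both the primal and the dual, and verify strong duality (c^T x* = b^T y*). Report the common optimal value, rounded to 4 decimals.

The standard primal-dual pair for 'max c^T x s.t. A x <= b, x >= 0' is:
  Dual:  min b^T y  s.t.  A^T y >= c,  y >= 0.

So the dual LP is:
  minimize  8y1 + 8y2 + 32y3
  subject to:
    y1 + 2y3 >= 2
    y2 + 4y3 >= 6
    y1, y2, y3 >= 0

Solving the primal: x* = (0, 8).
  primal value c^T x* = 48.
Solving the dual: y* = (0, 0, 1.5).
  dual value b^T y* = 48.
Strong duality: c^T x* = b^T y*. Confirmed.

48
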